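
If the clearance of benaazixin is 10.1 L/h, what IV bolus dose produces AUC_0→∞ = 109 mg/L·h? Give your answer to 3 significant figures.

Dose_iv = CL × AUC_0→∞
     = 10.1 × 109 = 1100.9 mg

Dose = 1100 mg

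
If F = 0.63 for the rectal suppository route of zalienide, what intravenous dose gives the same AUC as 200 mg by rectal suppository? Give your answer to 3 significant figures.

Systemic exposure from an extravascular dose = F × D_ev, so the equivalent IV dose is F × D_ev.
D_iv = F × D_ev = 0.63 × 200 = 126 mg

D_iv = 126 mg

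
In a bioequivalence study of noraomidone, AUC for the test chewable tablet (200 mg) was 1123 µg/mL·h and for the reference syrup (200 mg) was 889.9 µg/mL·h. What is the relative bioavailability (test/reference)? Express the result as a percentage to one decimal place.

F_rel = (AUC_test/D_test) / (AUC_ref/D_ref)
      = (1123/200) / (889.9/200)
      = 5.615 / 4.4495 = 1.2619 = 126.19%

F_rel = 126.2%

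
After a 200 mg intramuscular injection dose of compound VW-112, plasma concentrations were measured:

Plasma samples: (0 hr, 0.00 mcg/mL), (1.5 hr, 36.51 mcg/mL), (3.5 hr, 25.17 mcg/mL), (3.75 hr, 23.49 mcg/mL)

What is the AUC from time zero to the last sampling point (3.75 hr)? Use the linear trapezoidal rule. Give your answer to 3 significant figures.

Trapezoidal AUC_0→3.75:
  [0→1.5]: (0.00+36.51)/2 × 1.5 = 27.3825
  [1.5→3.5]: (36.51+25.17)/2 × 2 = 61.68
  [3.5→3.75]: (25.17+23.49)/2 × 0.25 = 6.0825
  Sum = 95.145 mcg/mL·hr

AUC = 95.1 mcg/mL·hr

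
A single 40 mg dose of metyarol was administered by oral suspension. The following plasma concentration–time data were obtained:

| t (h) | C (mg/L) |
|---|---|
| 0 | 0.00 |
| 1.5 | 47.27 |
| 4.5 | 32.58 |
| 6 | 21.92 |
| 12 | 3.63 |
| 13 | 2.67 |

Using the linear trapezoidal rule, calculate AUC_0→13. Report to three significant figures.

AUC = 276 mg/L·h

Trapezoidal AUC_0→13:
  [0→1.5]: (0.00+47.27)/2 × 1.5 = 35.4525
  [1.5→4.5]: (47.27+32.58)/2 × 3 = 119.775
  [4.5→6]: (32.58+21.92)/2 × 1.5 = 40.875
  [6→12]: (21.92+3.63)/2 × 6 = 76.65
  [12→13]: (3.63+2.67)/2 × 1 = 3.15
  Sum = 275.9025 mg/L·h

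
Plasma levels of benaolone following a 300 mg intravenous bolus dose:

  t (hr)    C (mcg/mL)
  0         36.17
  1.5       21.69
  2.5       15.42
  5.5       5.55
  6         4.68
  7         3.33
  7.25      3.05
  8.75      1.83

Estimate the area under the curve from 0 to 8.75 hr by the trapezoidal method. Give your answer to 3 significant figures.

AUC = 104 mcg/mL·hr

Trapezoidal AUC_0→8.75:
  [0→1.5]: (36.17+21.69)/2 × 1.5 = 43.395
  [1.5→2.5]: (21.69+15.42)/2 × 1 = 18.555
  [2.5→5.5]: (15.42+5.55)/2 × 3 = 31.455
  [5.5→6]: (5.55+4.68)/2 × 0.5 = 2.5575
  [6→7]: (4.68+3.33)/2 × 1 = 4.005
  [7→7.25]: (3.33+3.05)/2 × 0.25 = 0.7975
  [7.25→8.75]: (3.05+1.83)/2 × 1.5 = 3.66
  Sum = 104.425 mcg/mL·hr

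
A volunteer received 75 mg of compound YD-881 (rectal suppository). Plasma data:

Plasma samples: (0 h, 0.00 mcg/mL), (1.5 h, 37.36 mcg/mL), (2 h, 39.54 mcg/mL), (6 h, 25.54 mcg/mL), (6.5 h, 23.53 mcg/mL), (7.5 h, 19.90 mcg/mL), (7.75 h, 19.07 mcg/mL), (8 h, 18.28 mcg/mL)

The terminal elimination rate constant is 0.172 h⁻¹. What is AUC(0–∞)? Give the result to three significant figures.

AUC = 327 mcg/mL·h

Trapezoidal AUC_0→8:
  [0→1.5]: (0.00+37.36)/2 × 1.5 = 28.02
  [1.5→2]: (37.36+39.54)/2 × 0.5 = 19.225
  [2→6]: (39.54+25.54)/2 × 4 = 130.16
  [6→6.5]: (25.54+23.53)/2 × 0.5 = 12.2675
  [6.5→7.5]: (23.53+19.90)/2 × 1 = 21.715
  [7.5→7.75]: (19.90+19.07)/2 × 0.25 = 4.87125
  [7.75→8]: (19.07+18.28)/2 × 0.25 = 4.66875
  Sum = 220.9275 mcg/mL·h
Extrapolated tail: C_last / k_e = 18.28 / 0.172 = 106.279
AUC_0→∞ = 220.9275 + 106.279 = 327.2065 mcg/mL·h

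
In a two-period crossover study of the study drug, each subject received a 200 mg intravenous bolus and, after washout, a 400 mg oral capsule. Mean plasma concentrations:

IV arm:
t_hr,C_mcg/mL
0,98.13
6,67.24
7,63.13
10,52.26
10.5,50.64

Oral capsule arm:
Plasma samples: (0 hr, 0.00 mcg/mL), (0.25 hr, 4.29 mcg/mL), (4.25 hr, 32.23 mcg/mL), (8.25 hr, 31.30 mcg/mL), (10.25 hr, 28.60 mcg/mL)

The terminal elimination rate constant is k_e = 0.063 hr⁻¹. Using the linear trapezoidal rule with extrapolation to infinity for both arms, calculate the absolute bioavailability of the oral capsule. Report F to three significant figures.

F = 0.228

Trapezoidal AUC_0→10.5 (IV):
  [0→6]: (98.13+67.24)/2 × 6 = 496.11
  [6→7]: (67.24+63.13)/2 × 1 = 65.185
  [7→10]: (63.13+52.26)/2 × 3 = 173.085
  [10→10.5]: (52.26+50.64)/2 × 0.5 = 25.725
  Sum = 760.105 mcg/mL·hr
IV tail: 50.64/0.063 = 803.810; AUC_iv,0→∞ = 760.105 + 803.810 = 1563.915 mcg/mL·hr
Trapezoidal AUC_0→10.25 (oral capsule):
  [0→0.25]: (0.00+4.29)/2 × 0.25 = 0.53625
  [0.25→4.25]: (4.29+32.23)/2 × 4 = 73.04
  [4.25→8.25]: (32.23+31.30)/2 × 4 = 127.06
  [8.25→10.25]: (31.30+28.60)/2 × 2 = 59.9
  Sum = 260.53625 mcg/mL·hr
oral capsule tail: 28.60/0.063 = 453.968; AUC_ev,0→∞ = 260.53625 + 453.968 = 714.50425 mcg/mL·hr
F = (AUC_ev/D_ev)/(AUC_iv/D_iv) = (714.50425/400)/(1563.915/200) = 1.78626/7.819575 = 0.2284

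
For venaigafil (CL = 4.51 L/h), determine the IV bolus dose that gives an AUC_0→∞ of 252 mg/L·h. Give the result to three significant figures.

Dose = 1140 mg

Dose_iv = CL × AUC_0→∞
     = 4.51 × 252 = 1136.52 mg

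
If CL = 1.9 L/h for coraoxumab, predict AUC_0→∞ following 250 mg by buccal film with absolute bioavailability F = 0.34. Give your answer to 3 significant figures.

AUC_0→∞ = F × Dose / CL
        = 0.34 × 250 / 1.9 = 44.7368 mg/L·h

AUC = 44.7 mg/L·h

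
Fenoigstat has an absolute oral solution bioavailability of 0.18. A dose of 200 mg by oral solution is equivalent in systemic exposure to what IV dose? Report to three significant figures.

Systemic exposure from an extravascular dose = F × D_ev, so the equivalent IV dose is F × D_ev.
D_iv = F × D_ev = 0.18 × 200 = 36 mg

D_iv = 36.0 mg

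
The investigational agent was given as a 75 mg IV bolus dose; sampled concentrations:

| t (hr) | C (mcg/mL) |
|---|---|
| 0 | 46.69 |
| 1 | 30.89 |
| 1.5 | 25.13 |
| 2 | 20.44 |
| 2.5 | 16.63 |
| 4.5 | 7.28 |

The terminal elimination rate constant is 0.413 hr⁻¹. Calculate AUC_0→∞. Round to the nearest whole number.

Trapezoidal AUC_0→4.5:
  [0→1]: (46.69+30.89)/2 × 1 = 38.79
  [1→1.5]: (30.89+25.13)/2 × 0.5 = 14.005
  [1.5→2]: (25.13+20.44)/2 × 0.5 = 11.3925
  [2→2.5]: (20.44+16.63)/2 × 0.5 = 9.2675
  [2.5→4.5]: (16.63+7.28)/2 × 2 = 23.91
  Sum = 97.365 mcg/mL·hr
Extrapolated tail: C_last / k_e = 7.28 / 0.413 = 17.627
AUC_0→∞ = 97.365 + 17.627 = 114.992 mcg/mL·hr

AUC = 115 mcg/mL·hr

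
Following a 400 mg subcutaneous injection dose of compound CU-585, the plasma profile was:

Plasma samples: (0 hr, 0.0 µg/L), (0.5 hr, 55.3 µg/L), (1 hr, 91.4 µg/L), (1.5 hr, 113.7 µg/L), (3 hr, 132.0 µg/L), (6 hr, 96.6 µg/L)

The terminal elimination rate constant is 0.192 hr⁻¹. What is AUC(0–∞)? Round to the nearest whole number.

AUC = 1132 µg/L·hr

Trapezoidal AUC_0→6:
  [0→0.5]: (0.0+55.3)/2 × 0.5 = 13.825
  [0.5→1]: (55.3+91.4)/2 × 0.5 = 36.675
  [1→1.5]: (91.4+113.7)/2 × 0.5 = 51.275
  [1.5→3]: (113.7+132.0)/2 × 1.5 = 184.275
  [3→6]: (132.0+96.6)/2 × 3 = 342.9
  Sum = 628.95 µg/L·hr
Extrapolated tail: C_last / k_e = 96.6 / 0.192 = 503.125
AUC_0→∞ = 628.95 + 503.125 = 1132.075 µg/L·hr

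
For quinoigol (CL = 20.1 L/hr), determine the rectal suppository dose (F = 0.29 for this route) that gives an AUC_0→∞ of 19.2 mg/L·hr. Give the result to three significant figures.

Dose = 1330 mg

Dose = CL × AUC_0→∞ / F
     = 20.1 × 19.2 / 0.29 = 1330.76 mg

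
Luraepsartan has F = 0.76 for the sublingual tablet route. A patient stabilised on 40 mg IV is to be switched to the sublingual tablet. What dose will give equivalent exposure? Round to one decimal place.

For equal systemic exposure: F × D_ev = D_iv
D_ev = D_iv / F = 40 / 0.76 = 52.6316 mg

D_sublingual = 52.6 mg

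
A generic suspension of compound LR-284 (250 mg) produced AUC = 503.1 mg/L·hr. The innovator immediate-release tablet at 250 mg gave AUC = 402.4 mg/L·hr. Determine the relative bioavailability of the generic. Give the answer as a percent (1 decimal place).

F_rel = 125.0%

F_rel = (AUC_test/D_test) / (AUC_ref/D_ref)
      = (503.1/250) / (402.4/250)
      = 2.0124 / 1.6096 = 1.2502 = 125.02%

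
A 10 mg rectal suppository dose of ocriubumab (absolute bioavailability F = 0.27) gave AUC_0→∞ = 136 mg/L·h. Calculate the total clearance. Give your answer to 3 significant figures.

CL = 0.0199 L/h

CL = F × Dose / AUC_0→∞
   = 0.27 × 10 / 136 = 0.0198529 L/h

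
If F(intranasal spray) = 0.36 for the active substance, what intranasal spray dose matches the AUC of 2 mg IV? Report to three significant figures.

For equal systemic exposure: F × D_ev = D_iv
D_ev = D_iv / F = 2 / 0.36 = 5.55556 mg

D_intranasal = 5.56 mg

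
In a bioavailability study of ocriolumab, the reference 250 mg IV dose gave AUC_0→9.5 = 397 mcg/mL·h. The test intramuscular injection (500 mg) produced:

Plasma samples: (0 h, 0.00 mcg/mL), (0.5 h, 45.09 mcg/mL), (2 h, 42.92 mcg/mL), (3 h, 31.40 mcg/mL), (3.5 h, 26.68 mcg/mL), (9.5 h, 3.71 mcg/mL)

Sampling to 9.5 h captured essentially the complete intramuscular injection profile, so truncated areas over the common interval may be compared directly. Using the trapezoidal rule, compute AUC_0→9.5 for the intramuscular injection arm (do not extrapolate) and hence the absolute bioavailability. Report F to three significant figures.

Trapezoidal AUC_0→9.5 (intramuscular injection):
  [0→0.5]: (0.00+45.09)/2 × 0.5 = 11.2725
  [0.5→2]: (45.09+42.92)/2 × 1.5 = 66.0075
  [2→3]: (42.92+31.40)/2 × 1 = 37.16
  [3→3.5]: (31.40+26.68)/2 × 0.5 = 14.52
  [3.5→9.5]: (26.68+3.71)/2 × 6 = 91.17
  Sum = 220.13 mcg/mL·h
F = (AUC_ev/D_ev)/(AUC_iv/D_iv) = (220.13/500)/(397/250) = 0.44026/1.588 = 0.2772

F = 0.277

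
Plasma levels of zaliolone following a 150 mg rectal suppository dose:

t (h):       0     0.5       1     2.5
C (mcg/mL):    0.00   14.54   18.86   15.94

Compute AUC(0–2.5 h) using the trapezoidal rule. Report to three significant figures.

AUC = 38.1 mcg/mL·h

Trapezoidal AUC_0→2.5:
  [0→0.5]: (0.00+14.54)/2 × 0.5 = 3.635
  [0.5→1]: (14.54+18.86)/2 × 0.5 = 8.35
  [1→2.5]: (18.86+15.94)/2 × 1.5 = 26.1
  Sum = 38.085 mcg/mL·h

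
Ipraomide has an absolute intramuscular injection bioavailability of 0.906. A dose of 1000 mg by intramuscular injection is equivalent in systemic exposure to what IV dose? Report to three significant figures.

Systemic exposure from an extravascular dose = F × D_ev, so the equivalent IV dose is F × D_ev.
D_iv = F × D_ev = 0.906 × 1000 = 906 mg

D_iv = 906 mg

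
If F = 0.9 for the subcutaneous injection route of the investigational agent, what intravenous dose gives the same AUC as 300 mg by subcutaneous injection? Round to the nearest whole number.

Systemic exposure from an extravascular dose = F × D_ev, so the equivalent IV dose is F × D_ev.
D_iv = F × D_ev = 0.9 × 300 = 270 mg

D_iv = 270 mg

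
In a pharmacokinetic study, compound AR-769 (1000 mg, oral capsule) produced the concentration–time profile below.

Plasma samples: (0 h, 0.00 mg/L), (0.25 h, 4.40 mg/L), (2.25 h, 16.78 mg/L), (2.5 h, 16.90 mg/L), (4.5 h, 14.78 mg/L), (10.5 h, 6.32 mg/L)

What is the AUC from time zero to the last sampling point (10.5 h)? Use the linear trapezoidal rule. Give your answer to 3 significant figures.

AUC = 121 mg/L·h

Trapezoidal AUC_0→10.5:
  [0→0.25]: (0.00+4.40)/2 × 0.25 = 0.55
  [0.25→2.25]: (4.40+16.78)/2 × 2 = 21.18
  [2.25→2.5]: (16.78+16.90)/2 × 0.25 = 4.21
  [2.5→4.5]: (16.90+14.78)/2 × 2 = 31.68
  [4.5→10.5]: (14.78+6.32)/2 × 6 = 63.3
  Sum = 120.92 mg/L·h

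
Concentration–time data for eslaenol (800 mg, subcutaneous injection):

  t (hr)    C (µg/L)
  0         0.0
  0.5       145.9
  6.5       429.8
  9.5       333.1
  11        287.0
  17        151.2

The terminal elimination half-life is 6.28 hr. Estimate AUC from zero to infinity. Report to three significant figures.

AUC = 6060 µg/L·hr

Trapezoidal AUC_0→17:
  [0→0.5]: (0.0+145.9)/2 × 0.5 = 36.475
  [0.5→6.5]: (145.9+429.8)/2 × 6 = 1727.1
  [6.5→9.5]: (429.8+333.1)/2 × 3 = 1144.35
  [9.5→11]: (333.1+287.0)/2 × 1.5 = 465.075
  [11→17]: (287.0+151.2)/2 × 6 = 1314.6
  Sum = 4687.6 µg/L·hr
k_e = ln2 / t½ = 0.693147 / 6.28 = 0.1104 hr^-1
Extrapolated tail: C_last / k_e = 151.2 / 0.1104 = 1369.565
AUC_0→∞ = 4687.6 + 1369.565 = 6057.165 µg/L·hr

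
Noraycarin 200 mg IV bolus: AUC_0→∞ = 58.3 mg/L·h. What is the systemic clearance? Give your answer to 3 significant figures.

CL = 3.43 L/h

CL = Dose_iv / AUC_0→∞
   = 200 / 58.3 = 3.43053 L/h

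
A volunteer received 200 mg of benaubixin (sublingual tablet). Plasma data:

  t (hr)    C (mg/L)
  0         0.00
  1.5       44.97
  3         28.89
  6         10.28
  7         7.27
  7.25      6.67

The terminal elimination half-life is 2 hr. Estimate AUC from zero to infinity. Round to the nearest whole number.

AUC = 178 mg/L·hr

Trapezoidal AUC_0→7.25:
  [0→1.5]: (0.00+44.97)/2 × 1.5 = 33.7275
  [1.5→3]: (44.97+28.89)/2 × 1.5 = 55.395
  [3→6]: (28.89+10.28)/2 × 3 = 58.755
  [6→7]: (10.28+7.27)/2 × 1 = 8.775
  [7→7.25]: (7.27+6.67)/2 × 0.25 = 1.7425
  Sum = 158.395 mg/L·hr
k_e = ln2 / t½ = 0.693147 / 2 = 0.3466 hr^-1
Extrapolated tail: C_last / k_e = 6.67 / 0.3466 = 19.244
AUC_0→∞ = 158.395 + 19.244 = 177.639 mg/L·hr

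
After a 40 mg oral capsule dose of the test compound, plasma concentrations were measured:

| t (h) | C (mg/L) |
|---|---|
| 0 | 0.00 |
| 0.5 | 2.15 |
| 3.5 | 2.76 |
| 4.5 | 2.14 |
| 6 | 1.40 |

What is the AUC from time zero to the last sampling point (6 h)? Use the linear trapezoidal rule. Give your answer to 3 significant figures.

Trapezoidal AUC_0→6:
  [0→0.5]: (0.00+2.15)/2 × 0.5 = 0.5375
  [0.5→3.5]: (2.15+2.76)/2 × 3 = 7.365
  [3.5→4.5]: (2.76+2.14)/2 × 1 = 2.45
  [4.5→6]: (2.14+1.40)/2 × 1.5 = 2.655
  Sum = 13.0075 mg/L·h

AUC = 13.0 mg/L·h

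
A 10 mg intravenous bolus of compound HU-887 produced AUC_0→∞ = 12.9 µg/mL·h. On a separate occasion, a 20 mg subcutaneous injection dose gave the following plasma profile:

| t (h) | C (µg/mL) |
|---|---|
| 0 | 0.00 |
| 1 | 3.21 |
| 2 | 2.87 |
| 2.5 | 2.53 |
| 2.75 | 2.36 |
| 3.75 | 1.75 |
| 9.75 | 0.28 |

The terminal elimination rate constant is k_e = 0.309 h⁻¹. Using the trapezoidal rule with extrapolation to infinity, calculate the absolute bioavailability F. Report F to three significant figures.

F = 0.607

Trapezoidal AUC_0→9.75 (subcutaneous injection):
  [0→1]: (0.00+3.21)/2 × 1 = 1.605
  [1→2]: (3.21+2.87)/2 × 1 = 3.04
  [2→2.5]: (2.87+2.53)/2 × 0.5 = 1.35
  [2.5→2.75]: (2.53+2.36)/2 × 0.25 = 0.61125
  [2.75→3.75]: (2.36+1.75)/2 × 1 = 2.055
  [3.75→9.75]: (1.75+0.28)/2 × 6 = 6.09
  Sum = 14.75125 µg/mL·h
Tail: C_last/k_e = 0.28/0.309 = 0.906
AUC_0→∞ (subcutaneous injection) = 14.75125 + 0.906 = 15.65725 µg/mL·h
F = (AUC_ev/D_ev)/(AUC_iv/D_iv) = (15.65725/20)/(12.9/10) = 0.7828625/1.29 = 0.6069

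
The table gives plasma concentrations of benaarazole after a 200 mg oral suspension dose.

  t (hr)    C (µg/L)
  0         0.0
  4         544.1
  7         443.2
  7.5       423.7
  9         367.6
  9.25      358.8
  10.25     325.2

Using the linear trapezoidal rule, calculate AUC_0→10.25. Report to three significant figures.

AUC = 3810 µg/L·hr

Trapezoidal AUC_0→10.25:
  [0→4]: (0.0+544.1)/2 × 4 = 1088.2
  [4→7]: (544.1+443.2)/2 × 3 = 1480.95
  [7→7.5]: (443.2+423.7)/2 × 0.5 = 216.725
  [7.5→9]: (423.7+367.6)/2 × 1.5 = 593.475
  [9→9.25]: (367.6+358.8)/2 × 0.25 = 90.8
  [9.25→10.25]: (358.8+325.2)/2 × 1 = 342.0
  Sum = 3812.15 µg/L·hr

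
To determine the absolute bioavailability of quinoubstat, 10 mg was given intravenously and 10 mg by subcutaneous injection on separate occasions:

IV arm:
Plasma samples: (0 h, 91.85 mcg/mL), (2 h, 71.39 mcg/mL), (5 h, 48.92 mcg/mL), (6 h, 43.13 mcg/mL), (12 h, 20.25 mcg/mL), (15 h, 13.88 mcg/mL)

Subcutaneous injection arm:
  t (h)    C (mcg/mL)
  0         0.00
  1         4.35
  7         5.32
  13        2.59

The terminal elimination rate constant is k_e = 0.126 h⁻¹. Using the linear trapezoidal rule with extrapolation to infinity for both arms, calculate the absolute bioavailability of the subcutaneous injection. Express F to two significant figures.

Trapezoidal AUC_0→15 (IV):
  [0→2]: (91.85+71.39)/2 × 2 = 163.24
  [2→5]: (71.39+48.92)/2 × 3 = 180.465
  [5→6]: (48.92+43.13)/2 × 1 = 46.025
  [6→12]: (43.13+20.25)/2 × 6 = 190.14
  [12→15]: (20.25+13.88)/2 × 3 = 51.195
  Sum = 631.065 mcg/mL·h
IV tail: 13.88/0.126 = 110.159; AUC_iv,0→∞ = 631.065 + 110.159 = 741.224 mcg/mL·h
Trapezoidal AUC_0→13 (subcutaneous injection):
  [0→1]: (0.00+4.35)/2 × 1 = 2.175
  [1→7]: (4.35+5.32)/2 × 6 = 29.01
  [7→13]: (5.32+2.59)/2 × 6 = 23.73
  Sum = 54.915 mcg/mL·h
subcutaneous injection tail: 2.59/0.126 = 20.556; AUC_ev,0→∞ = 54.915 + 20.556 = 75.471 mcg/mL·h
F = (AUC_ev/D_ev)/(AUC_iv/D_iv) = (75.471/10)/(741.224/10) = 7.5471/74.1224 = 0.1018

F = 0.10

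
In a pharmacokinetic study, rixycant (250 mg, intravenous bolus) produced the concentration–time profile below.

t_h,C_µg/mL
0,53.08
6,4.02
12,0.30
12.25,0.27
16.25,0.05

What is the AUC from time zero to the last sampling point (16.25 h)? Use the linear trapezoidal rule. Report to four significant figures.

AUC = 185.0 µg/mL·h

Trapezoidal AUC_0→16.25:
  [0→6]: (53.08+4.02)/2 × 6 = 171.3
  [6→12]: (4.02+0.30)/2 × 6 = 12.96
  [12→12.25]: (0.30+0.27)/2 × 0.25 = 0.07125
  [12.25→16.25]: (0.27+0.05)/2 × 4 = 0.64
  Sum = 184.97125 µg/mL·h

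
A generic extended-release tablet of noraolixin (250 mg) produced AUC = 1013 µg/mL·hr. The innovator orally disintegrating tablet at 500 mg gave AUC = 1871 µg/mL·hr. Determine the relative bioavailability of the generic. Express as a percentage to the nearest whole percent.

F_rel = 108%

F_rel = (AUC_test/D_test) / (AUC_ref/D_ref)
      = (1013/250) / (1871/500)
      = 4.052 / 3.742 = 1.0828 = 108.28%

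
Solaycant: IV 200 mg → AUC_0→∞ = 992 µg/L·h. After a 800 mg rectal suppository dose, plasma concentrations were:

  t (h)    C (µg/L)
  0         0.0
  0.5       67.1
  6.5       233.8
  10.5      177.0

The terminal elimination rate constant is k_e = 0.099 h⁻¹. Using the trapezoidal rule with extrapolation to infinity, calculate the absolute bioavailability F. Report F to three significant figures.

Trapezoidal AUC_0→10.5 (rectal suppository):
  [0→0.5]: (0.0+67.1)/2 × 0.5 = 16.775
  [0.5→6.5]: (67.1+233.8)/2 × 6 = 902.7
  [6.5→10.5]: (233.8+177.0)/2 × 4 = 821.6
  Sum = 1741.075 µg/L·h
Tail: C_last/k_e = 177.0/0.099 = 1787.879
AUC_0→∞ (rectal suppository) = 1741.075 + 1787.879 = 3528.954 µg/L·h
F = (AUC_ev/D_ev)/(AUC_iv/D_iv) = (3528.954/800)/(992/200) = 4.4111925/4.96 = 0.8894

F = 0.889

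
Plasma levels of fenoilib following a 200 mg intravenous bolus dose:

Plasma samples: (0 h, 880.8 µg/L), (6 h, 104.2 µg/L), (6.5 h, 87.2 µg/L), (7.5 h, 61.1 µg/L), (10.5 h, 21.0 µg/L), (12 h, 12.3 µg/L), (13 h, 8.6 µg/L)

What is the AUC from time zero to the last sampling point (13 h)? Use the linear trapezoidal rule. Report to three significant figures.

Trapezoidal AUC_0→13:
  [0→6]: (880.8+104.2)/2 × 6 = 2955.0
  [6→6.5]: (104.2+87.2)/2 × 0.5 = 47.85
  [6.5→7.5]: (87.2+61.1)/2 × 1 = 74.15
  [7.5→10.5]: (61.1+21.0)/2 × 3 = 123.15
  [10.5→12]: (21.0+12.3)/2 × 1.5 = 24.975
  [12→13]: (12.3+8.6)/2 × 1 = 10.45
  Sum = 3235.575 µg/L·h

AUC = 3240 µg/L·h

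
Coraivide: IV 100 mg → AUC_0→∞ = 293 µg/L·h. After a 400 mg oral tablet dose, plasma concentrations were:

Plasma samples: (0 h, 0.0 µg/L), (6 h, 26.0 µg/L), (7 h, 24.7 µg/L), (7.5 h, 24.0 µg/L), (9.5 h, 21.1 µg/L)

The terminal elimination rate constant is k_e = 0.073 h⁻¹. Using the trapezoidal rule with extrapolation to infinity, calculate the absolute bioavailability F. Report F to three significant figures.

F = 0.384

Trapezoidal AUC_0→9.5 (oral tablet):
  [0→6]: (0.0+26.0)/2 × 6 = 78.0
  [6→7]: (26.0+24.7)/2 × 1 = 25.35
  [7→7.5]: (24.7+24.0)/2 × 0.5 = 12.175
  [7.5→9.5]: (24.0+21.1)/2 × 2 = 45.1
  Sum = 160.625 µg/L·h
Tail: C_last/k_e = 21.1/0.073 = 289.041
AUC_0→∞ (oral tablet) = 160.625 + 289.041 = 449.666 µg/L·h
F = (AUC_ev/D_ev)/(AUC_iv/D_iv) = (449.666/400)/(293/100) = 1.124165/2.93 = 0.3837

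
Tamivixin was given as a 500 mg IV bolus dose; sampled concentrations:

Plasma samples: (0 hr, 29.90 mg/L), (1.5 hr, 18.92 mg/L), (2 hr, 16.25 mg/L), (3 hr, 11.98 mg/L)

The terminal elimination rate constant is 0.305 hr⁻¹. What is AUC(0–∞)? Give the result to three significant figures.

AUC = 98.8 mg/L·hr

Trapezoidal AUC_0→3:
  [0→1.5]: (29.90+18.92)/2 × 1.5 = 36.615
  [1.5→2]: (18.92+16.25)/2 × 0.5 = 8.7925
  [2→3]: (16.25+11.98)/2 × 1 = 14.115
  Sum = 59.5225 mg/L·hr
Extrapolated tail: C_last / k_e = 11.98 / 0.305 = 39.279
AUC_0→∞ = 59.5225 + 39.279 = 98.8015 mg/L·hr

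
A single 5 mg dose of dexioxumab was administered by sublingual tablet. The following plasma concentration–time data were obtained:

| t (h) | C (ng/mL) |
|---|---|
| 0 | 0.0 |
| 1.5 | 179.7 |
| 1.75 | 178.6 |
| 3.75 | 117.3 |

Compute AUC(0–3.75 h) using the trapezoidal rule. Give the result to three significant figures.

AUC = 475 ng/mL·h

Trapezoidal AUC_0→3.75:
  [0→1.5]: (0.0+179.7)/2 × 1.5 = 134.775
  [1.5→1.75]: (179.7+178.6)/2 × 0.25 = 44.7875
  [1.75→3.75]: (178.6+117.3)/2 × 2 = 295.9
  Sum = 475.4625 ng/mL·h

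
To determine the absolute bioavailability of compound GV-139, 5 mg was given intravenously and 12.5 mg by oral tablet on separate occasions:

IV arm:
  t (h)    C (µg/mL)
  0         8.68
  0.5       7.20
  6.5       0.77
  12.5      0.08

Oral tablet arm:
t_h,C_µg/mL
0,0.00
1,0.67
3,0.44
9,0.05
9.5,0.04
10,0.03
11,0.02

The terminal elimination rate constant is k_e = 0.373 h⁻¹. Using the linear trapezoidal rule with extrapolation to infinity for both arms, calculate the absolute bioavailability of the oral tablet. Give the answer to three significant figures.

Trapezoidal AUC_0→12.5 (IV):
  [0→0.5]: (8.68+7.20)/2 × 0.5 = 3.97
  [0.5→6.5]: (7.20+0.77)/2 × 6 = 23.91
  [6.5→12.5]: (0.77+0.08)/2 × 6 = 2.55
  Sum = 30.43 µg/mL·h
IV tail: 0.08/0.373 = 0.214; AUC_iv,0→∞ = 30.43 + 0.214 = 30.644 µg/mL·h
Trapezoidal AUC_0→11 (oral tablet):
  [0→1]: (0.00+0.67)/2 × 1 = 0.335
  [1→3]: (0.67+0.44)/2 × 2 = 1.11
  [3→9]: (0.44+0.05)/2 × 6 = 1.47
  [9→9.5]: (0.05+0.04)/2 × 0.5 = 0.0225
  [9.5→10]: (0.04+0.03)/2 × 0.5 = 0.0175
  [10→11]: (0.03+0.02)/2 × 1 = 0.025
  Sum = 2.98 µg/mL·h
oral tablet tail: 0.02/0.373 = 0.054; AUC_ev,0→∞ = 2.98 + 0.054 = 3.034 µg/mL·h
F = (AUC_ev/D_ev)/(AUC_iv/D_iv) = (3.034/12.5)/(30.644/5) = 0.24272/6.1288 = 0.0396

F = 0.0396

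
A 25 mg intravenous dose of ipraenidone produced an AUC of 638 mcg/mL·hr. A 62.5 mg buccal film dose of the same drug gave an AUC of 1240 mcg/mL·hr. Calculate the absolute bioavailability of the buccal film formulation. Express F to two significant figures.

F = 0.78

F = (AUC_ev / D_ev) / (AUC_iv / D_iv)
  = (1240/62.5) / (638/25)
  = 19.84 / 25.52 = 0.7774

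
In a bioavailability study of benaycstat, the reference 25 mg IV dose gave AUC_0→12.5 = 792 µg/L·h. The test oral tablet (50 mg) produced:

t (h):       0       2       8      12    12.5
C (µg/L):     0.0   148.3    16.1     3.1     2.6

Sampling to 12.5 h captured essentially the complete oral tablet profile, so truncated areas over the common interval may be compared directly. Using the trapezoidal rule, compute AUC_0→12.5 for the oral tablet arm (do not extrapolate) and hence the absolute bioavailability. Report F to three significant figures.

F = 0.430

Trapezoidal AUC_0→12.5 (oral tablet):
  [0→2]: (0.0+148.3)/2 × 2 = 148.3
  [2→8]: (148.3+16.1)/2 × 6 = 493.2
  [8→12]: (16.1+3.1)/2 × 4 = 38.4
  [12→12.5]: (3.1+2.6)/2 × 0.5 = 1.425
  Sum = 681.325 µg/L·h
F = (AUC_ev/D_ev)/(AUC_iv/D_iv) = (681.325/50)/(792/25) = 13.6265/31.68 = 0.4301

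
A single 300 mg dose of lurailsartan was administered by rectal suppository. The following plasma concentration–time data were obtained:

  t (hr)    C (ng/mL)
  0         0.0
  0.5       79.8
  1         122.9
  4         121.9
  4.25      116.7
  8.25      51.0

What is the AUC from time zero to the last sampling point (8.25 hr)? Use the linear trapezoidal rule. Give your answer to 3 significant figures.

AUC = 803 ng/mL·hr

Trapezoidal AUC_0→8.25:
  [0→0.5]: (0.0+79.8)/2 × 0.5 = 19.95
  [0.5→1]: (79.8+122.9)/2 × 0.5 = 50.675
  [1→4]: (122.9+121.9)/2 × 3 = 367.2
  [4→4.25]: (121.9+116.7)/2 × 0.25 = 29.825
  [4.25→8.25]: (116.7+51.0)/2 × 4 = 335.4
  Sum = 803.05 ng/mL·hr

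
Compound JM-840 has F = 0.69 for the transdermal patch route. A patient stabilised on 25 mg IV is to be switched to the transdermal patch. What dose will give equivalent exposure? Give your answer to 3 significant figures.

D_transdermal = 36.2 mg

For equal systemic exposure: F × D_ev = D_iv
D_ev = D_iv / F = 25 / 0.69 = 36.2319 mg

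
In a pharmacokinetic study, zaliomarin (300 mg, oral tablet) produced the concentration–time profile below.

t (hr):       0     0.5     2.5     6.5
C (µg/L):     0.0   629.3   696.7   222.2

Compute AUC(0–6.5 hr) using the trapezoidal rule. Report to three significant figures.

Trapezoidal AUC_0→6.5:
  [0→0.5]: (0.0+629.3)/2 × 0.5 = 157.325
  [0.5→2.5]: (629.3+696.7)/2 × 2 = 1326.0
  [2.5→6.5]: (696.7+222.2)/2 × 4 = 1837.8
  Sum = 3321.125 µg/L·hr

AUC = 3320 µg/L·hr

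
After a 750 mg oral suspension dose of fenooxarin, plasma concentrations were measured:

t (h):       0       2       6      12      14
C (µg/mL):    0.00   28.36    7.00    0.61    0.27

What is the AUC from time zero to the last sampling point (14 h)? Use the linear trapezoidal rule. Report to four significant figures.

AUC = 122.8 µg/mL·h

Trapezoidal AUC_0→14:
  [0→2]: (0.00+28.36)/2 × 2 = 28.36
  [2→6]: (28.36+7.00)/2 × 4 = 70.72
  [6→12]: (7.00+0.61)/2 × 6 = 22.83
  [12→14]: (0.61+0.27)/2 × 2 = 0.88
  Sum = 122.79 µg/mL·h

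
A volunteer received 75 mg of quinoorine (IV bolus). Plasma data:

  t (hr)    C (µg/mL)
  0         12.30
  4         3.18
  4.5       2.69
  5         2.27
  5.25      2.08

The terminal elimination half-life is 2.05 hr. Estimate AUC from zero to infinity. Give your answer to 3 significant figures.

AUC = 40.4 µg/mL·hr

Trapezoidal AUC_0→5.25:
  [0→4]: (12.30+3.18)/2 × 4 = 30.96
  [4→4.5]: (3.18+2.69)/2 × 0.5 = 1.4675
  [4.5→5]: (2.69+2.27)/2 × 0.5 = 1.24
  [5→5.25]: (2.27+2.08)/2 × 0.25 = 0.54375
  Sum = 34.21125 µg/mL·hr
k_e = ln2 / t½ = 0.693147 / 2.05 = 0.3381 hr^-1
Extrapolated tail: C_last / k_e = 2.08 / 0.3381 = 6.152
AUC_0→∞ = 34.21125 + 6.152 = 40.36325 µg/mL·hr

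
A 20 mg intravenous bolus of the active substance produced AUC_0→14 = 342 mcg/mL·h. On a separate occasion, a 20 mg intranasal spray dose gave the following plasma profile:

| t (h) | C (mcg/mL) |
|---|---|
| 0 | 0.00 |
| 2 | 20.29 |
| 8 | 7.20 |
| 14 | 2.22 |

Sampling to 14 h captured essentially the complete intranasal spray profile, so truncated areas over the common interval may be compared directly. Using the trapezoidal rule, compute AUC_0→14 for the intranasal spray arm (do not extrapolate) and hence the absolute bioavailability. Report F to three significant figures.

Trapezoidal AUC_0→14 (intranasal spray):
  [0→2]: (0.00+20.29)/2 × 2 = 20.29
  [2→8]: (20.29+7.20)/2 × 6 = 82.47
  [8→14]: (7.20+2.22)/2 × 6 = 28.26
  Sum = 131.02 mcg/mL·h
F = (AUC_ev/D_ev)/(AUC_iv/D_iv) = (131.02/20)/(342/20) = 6.551/17.1 = 0.3831

F = 0.383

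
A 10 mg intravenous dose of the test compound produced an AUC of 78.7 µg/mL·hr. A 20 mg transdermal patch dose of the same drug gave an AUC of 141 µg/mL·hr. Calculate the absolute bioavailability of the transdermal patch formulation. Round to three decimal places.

F = (AUC_ev / D_ev) / (AUC_iv / D_iv)
  = (141/20) / (78.7/10)
  = 7.05 / 7.87 = 0.8958

F = 0.896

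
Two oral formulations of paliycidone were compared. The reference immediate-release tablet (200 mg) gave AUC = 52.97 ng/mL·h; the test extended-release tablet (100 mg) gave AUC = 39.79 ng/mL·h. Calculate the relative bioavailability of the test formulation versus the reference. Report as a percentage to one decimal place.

F_rel = 150.2%

F_rel = (AUC_test/D_test) / (AUC_ref/D_ref)
      = (39.79/100) / (52.97/200)
      = 0.3979 / 0.26485 = 1.5024 = 150.24%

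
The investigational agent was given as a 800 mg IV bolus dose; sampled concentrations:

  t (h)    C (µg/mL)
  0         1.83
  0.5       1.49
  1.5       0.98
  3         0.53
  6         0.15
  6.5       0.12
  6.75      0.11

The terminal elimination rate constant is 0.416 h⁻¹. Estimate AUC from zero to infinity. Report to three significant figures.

AUC = 4.58 µg/mL·h

Trapezoidal AUC_0→6.75:
  [0→0.5]: (1.83+1.49)/2 × 0.5 = 0.83
  [0.5→1.5]: (1.49+0.98)/2 × 1 = 1.235
  [1.5→3]: (0.98+0.53)/2 × 1.5 = 1.1325
  [3→6]: (0.53+0.15)/2 × 3 = 1.02
  [6→6.5]: (0.15+0.12)/2 × 0.5 = 0.0675
  [6.5→6.75]: (0.12+0.11)/2 × 0.25 = 0.02875
  Sum = 4.31375 µg/mL·h
Extrapolated tail: C_last / k_e = 0.11 / 0.416 = 0.264
AUC_0→∞ = 4.31375 + 0.264 = 4.57775 µg/mL·h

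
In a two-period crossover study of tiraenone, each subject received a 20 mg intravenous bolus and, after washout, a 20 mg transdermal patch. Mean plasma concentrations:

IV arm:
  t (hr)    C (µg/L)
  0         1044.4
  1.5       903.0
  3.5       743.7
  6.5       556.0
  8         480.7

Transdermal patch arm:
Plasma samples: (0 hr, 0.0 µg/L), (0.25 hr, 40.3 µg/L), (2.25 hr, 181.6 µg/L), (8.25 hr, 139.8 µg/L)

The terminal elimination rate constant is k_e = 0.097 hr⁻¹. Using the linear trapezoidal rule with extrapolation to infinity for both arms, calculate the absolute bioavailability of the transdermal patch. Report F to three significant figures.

Trapezoidal AUC_0→8 (IV):
  [0→1.5]: (1044.4+903.0)/2 × 1.5 = 1460.55
  [1.5→3.5]: (903.0+743.7)/2 × 2 = 1646.7
  [3.5→6.5]: (743.7+556.0)/2 × 3 = 1949.55
  [6.5→8]: (556.0+480.7)/2 × 1.5 = 777.525
  Sum = 5834.325 µg/L·hr
IV tail: 480.7/0.097 = 4955.670; AUC_iv,0→∞ = 5834.325 + 4955.670 = 10789.995 µg/L·hr
Trapezoidal AUC_0→8.25 (transdermal patch):
  [0→0.25]: (0.0+40.3)/2 × 0.25 = 5.0375
  [0.25→2.25]: (40.3+181.6)/2 × 2 = 221.9
  [2.25→8.25]: (181.6+139.8)/2 × 6 = 964.2
  Sum = 1191.1375 µg/L·hr
transdermal patch tail: 139.8/0.097 = 1441.237; AUC_ev,0→∞ = 1191.1375 + 1441.237 = 2632.3745 µg/L·hr
F = (AUC_ev/D_ev)/(AUC_iv/D_iv) = (2632.3745/20)/(10789.995/20) = 131.619/539.49975 = 0.2440

F = 0.244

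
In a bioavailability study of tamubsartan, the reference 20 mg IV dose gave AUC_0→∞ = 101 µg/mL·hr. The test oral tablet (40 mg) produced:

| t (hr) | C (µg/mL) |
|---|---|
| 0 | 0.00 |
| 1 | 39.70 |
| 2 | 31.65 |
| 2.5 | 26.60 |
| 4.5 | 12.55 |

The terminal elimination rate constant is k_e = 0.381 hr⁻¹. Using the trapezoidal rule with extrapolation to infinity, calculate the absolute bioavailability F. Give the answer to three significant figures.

Trapezoidal AUC_0→4.5 (oral tablet):
  [0→1]: (0.00+39.70)/2 × 1 = 19.85
  [1→2]: (39.70+31.65)/2 × 1 = 35.675
  [2→2.5]: (31.65+26.60)/2 × 0.5 = 14.5625
  [2.5→4.5]: (26.60+12.55)/2 × 2 = 39.15
  Sum = 109.2375 µg/mL·hr
Tail: C_last/k_e = 12.55/0.381 = 32.940
AUC_0→∞ (oral tablet) = 109.2375 + 32.940 = 142.1775 µg/mL·hr
F = (AUC_ev/D_ev)/(AUC_iv/D_iv) = (142.1775/40)/(101/20) = 3.5544375/5.05 = 0.7038

F = 0.704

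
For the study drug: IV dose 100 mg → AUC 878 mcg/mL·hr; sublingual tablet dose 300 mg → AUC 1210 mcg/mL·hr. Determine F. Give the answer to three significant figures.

F = 0.459

F = (AUC_ev / D_ev) / (AUC_iv / D_iv)
  = (1210/300) / (878/100)
  = 4.03333 / 8.78 = 0.4594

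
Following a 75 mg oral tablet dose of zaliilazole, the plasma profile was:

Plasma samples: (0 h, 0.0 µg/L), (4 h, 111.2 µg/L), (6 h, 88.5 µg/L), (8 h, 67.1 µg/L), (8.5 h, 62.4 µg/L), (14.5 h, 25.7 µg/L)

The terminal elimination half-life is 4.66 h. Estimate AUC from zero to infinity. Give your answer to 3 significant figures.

AUC = 1050 µg/L·h

Trapezoidal AUC_0→14.5:
  [0→4]: (0.0+111.2)/2 × 4 = 222.4
  [4→6]: (111.2+88.5)/2 × 2 = 199.7
  [6→8]: (88.5+67.1)/2 × 2 = 155.6
  [8→8.5]: (67.1+62.4)/2 × 0.5 = 32.375
  [8.5→14.5]: (62.4+25.7)/2 × 6 = 264.3
  Sum = 874.375 µg/L·h
k_e = ln2 / t½ = 0.693147 / 4.66 = 0.1487 h^-1
Extrapolated tail: C_last / k_e = 25.7 / 0.1487 = 172.831
AUC_0→∞ = 874.375 + 172.831 = 1047.206 µg/L·h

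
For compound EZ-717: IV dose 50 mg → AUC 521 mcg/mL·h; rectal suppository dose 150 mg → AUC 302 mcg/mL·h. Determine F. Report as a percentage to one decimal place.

F = 19.3%

F = (AUC_ev / D_ev) / (AUC_iv / D_iv)
  = (302/150) / (521/50)
  = 2.01333 / 10.42 = 0.1932
  = 19.32%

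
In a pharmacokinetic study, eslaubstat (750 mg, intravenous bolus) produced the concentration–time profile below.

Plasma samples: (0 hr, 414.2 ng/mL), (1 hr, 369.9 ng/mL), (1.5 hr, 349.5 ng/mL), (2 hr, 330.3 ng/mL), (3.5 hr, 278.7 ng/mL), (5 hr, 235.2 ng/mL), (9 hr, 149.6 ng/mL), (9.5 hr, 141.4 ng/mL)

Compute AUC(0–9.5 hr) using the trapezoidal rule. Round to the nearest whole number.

AUC = 2426 ng/mL·hr

Trapezoidal AUC_0→9.5:
  [0→1]: (414.2+369.9)/2 × 1 = 392.05
  [1→1.5]: (369.9+349.5)/2 × 0.5 = 179.85
  [1.5→2]: (349.5+330.3)/2 × 0.5 = 169.95
  [2→3.5]: (330.3+278.7)/2 × 1.5 = 456.75
  [3.5→5]: (278.7+235.2)/2 × 1.5 = 385.425
  [5→9]: (235.2+149.6)/2 × 4 = 769.6
  [9→9.5]: (149.6+141.4)/2 × 0.5 = 72.75
  Sum = 2426.375 ng/mL·hr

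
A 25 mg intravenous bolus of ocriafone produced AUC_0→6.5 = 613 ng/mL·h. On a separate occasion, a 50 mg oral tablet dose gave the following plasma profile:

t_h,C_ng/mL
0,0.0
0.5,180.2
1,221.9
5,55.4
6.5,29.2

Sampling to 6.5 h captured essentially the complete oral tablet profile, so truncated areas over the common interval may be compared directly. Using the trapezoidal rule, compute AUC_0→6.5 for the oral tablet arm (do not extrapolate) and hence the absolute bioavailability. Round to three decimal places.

Trapezoidal AUC_0→6.5 (oral tablet):
  [0→0.5]: (0.0+180.2)/2 × 0.5 = 45.05
  [0.5→1]: (180.2+221.9)/2 × 0.5 = 100.525
  [1→5]: (221.9+55.4)/2 × 4 = 554.6
  [5→6.5]: (55.4+29.2)/2 × 1.5 = 63.45
  Sum = 763.625 ng/mL·h
F = (AUC_ev/D_ev)/(AUC_iv/D_iv) = (763.625/50)/(613/25) = 15.2725/24.52 = 0.6229

F = 0.623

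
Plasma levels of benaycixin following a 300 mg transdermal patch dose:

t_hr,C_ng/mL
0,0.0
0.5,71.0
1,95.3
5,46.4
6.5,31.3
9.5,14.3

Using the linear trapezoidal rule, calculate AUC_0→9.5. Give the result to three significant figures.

AUC = 469 ng/mL·hr

Trapezoidal AUC_0→9.5:
  [0→0.5]: (0.0+71.0)/2 × 0.5 = 17.75
  [0.5→1]: (71.0+95.3)/2 × 0.5 = 41.575
  [1→5]: (95.3+46.4)/2 × 4 = 283.4
  [5→6.5]: (46.4+31.3)/2 × 1.5 = 58.275
  [6.5→9.5]: (31.3+14.3)/2 × 3 = 68.4
  Sum = 469.4 ng/mL·hr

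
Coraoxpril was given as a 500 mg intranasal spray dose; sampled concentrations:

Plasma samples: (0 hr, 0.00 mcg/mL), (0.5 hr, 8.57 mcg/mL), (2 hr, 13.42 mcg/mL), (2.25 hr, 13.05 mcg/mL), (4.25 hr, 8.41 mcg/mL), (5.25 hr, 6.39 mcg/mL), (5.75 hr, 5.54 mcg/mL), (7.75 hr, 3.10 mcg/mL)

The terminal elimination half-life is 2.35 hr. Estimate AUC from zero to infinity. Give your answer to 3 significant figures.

AUC = 72.9 mcg/mL·hr

Trapezoidal AUC_0→7.75:
  [0→0.5]: (0.00+8.57)/2 × 0.5 = 2.1425
  [0.5→2]: (8.57+13.42)/2 × 1.5 = 16.4925
  [2→2.25]: (13.42+13.05)/2 × 0.25 = 3.30875
  [2.25→4.25]: (13.05+8.41)/2 × 2 = 21.46
  [4.25→5.25]: (8.41+6.39)/2 × 1 = 7.4
  [5.25→5.75]: (6.39+5.54)/2 × 0.5 = 2.9825
  [5.75→7.75]: (5.54+3.10)/2 × 2 = 8.64
  Sum = 62.42625 mcg/mL·hr
k_e = ln2 / t½ = 0.693147 / 2.35 = 0.2950 hr^-1
Extrapolated tail: C_last / k_e = 3.10 / 0.295 = 10.508
AUC_0→∞ = 62.42625 + 10.508 = 72.93425 mcg/mL·hr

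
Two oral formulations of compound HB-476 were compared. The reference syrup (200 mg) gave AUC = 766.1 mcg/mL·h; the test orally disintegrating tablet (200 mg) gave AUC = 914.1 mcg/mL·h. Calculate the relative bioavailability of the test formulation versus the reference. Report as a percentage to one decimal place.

F_rel = 119.3%

F_rel = (AUC_test/D_test) / (AUC_ref/D_ref)
      = (914.1/200) / (766.1/200)
      = 4.5705 / 3.8305 = 1.1932 = 119.32%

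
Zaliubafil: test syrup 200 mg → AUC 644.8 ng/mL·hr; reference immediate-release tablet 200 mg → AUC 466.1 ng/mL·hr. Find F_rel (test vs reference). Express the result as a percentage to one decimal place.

F_rel = (AUC_test/D_test) / (AUC_ref/D_ref)
      = (644.8/200) / (466.1/200)
      = 3.224 / 2.3305 = 1.3834 = 138.34%

F_rel = 138.3%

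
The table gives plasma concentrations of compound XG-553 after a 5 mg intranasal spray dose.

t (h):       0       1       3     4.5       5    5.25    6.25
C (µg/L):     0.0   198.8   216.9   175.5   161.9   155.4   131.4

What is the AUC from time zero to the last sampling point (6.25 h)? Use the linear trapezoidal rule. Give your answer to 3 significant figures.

Trapezoidal AUC_0→6.25:
  [0→1]: (0.0+198.8)/2 × 1 = 99.4
  [1→3]: (198.8+216.9)/2 × 2 = 415.7
  [3→4.5]: (216.9+175.5)/2 × 1.5 = 294.3
  [4.5→5]: (175.5+161.9)/2 × 0.5 = 84.35
  [5→5.25]: (161.9+155.4)/2 × 0.25 = 39.6625
  [5.25→6.25]: (155.4+131.4)/2 × 1 = 143.4
  Sum = 1076.8125 µg/L·h

AUC = 1080 µg/L·h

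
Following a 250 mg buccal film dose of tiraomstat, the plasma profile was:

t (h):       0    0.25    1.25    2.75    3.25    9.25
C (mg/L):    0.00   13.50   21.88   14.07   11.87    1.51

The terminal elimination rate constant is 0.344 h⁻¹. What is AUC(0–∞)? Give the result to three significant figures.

Trapezoidal AUC_0→9.25:
  [0→0.25]: (0.00+13.50)/2 × 0.25 = 1.6875
  [0.25→1.25]: (13.50+21.88)/2 × 1 = 17.69
  [1.25→2.75]: (21.88+14.07)/2 × 1.5 = 26.9625
  [2.75→3.25]: (14.07+11.87)/2 × 0.5 = 6.485
  [3.25→9.25]: (11.87+1.51)/2 × 6 = 40.14
  Sum = 92.965 mg/L·h
Extrapolated tail: C_last / k_e = 1.51 / 0.344 = 4.390
AUC_0→∞ = 92.965 + 4.390 = 97.355 mg/L·h

AUC = 97.4 mg/L·h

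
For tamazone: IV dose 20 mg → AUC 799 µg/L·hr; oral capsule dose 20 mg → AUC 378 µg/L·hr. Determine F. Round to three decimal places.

F = (AUC_ev / D_ev) / (AUC_iv / D_iv)
  = (378/20) / (799/20)
  = 18.9 / 39.95 = 0.4731

F = 0.473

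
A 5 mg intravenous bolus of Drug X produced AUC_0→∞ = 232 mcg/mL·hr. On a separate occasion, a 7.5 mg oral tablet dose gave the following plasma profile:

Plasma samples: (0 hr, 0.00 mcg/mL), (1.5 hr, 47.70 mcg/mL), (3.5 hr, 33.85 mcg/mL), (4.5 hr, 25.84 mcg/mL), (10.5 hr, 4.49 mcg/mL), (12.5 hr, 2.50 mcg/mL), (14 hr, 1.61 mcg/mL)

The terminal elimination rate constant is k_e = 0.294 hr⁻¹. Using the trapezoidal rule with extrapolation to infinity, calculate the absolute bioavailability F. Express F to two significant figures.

F = 0.73

Trapezoidal AUC_0→14 (oral tablet):
  [0→1.5]: (0.00+47.70)/2 × 1.5 = 35.775
  [1.5→3.5]: (47.70+33.85)/2 × 2 = 81.55
  [3.5→4.5]: (33.85+25.84)/2 × 1 = 29.845
  [4.5→10.5]: (25.84+4.49)/2 × 6 = 90.99
  [10.5→12.5]: (4.49+2.50)/2 × 2 = 6.99
  [12.5→14]: (2.50+1.61)/2 × 1.5 = 3.0825
  Sum = 248.2325 mcg/mL·hr
Tail: C_last/k_e = 1.61/0.294 = 5.476
AUC_0→∞ (oral tablet) = 248.2325 + 5.476 = 253.7085 mcg/mL·hr
F = (AUC_ev/D_ev)/(AUC_iv/D_iv) = (253.7085/7.5)/(232/5) = 33.8278/46.4 = 0.7290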